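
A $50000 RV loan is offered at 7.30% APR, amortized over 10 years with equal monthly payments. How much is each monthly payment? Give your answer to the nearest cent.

$588.30

Monthly rate = 7.3%/12 = 0.0060833; payment = 50,000 × 0.0060833 / (1 − (1+0.0060833)^−120) = $588.30.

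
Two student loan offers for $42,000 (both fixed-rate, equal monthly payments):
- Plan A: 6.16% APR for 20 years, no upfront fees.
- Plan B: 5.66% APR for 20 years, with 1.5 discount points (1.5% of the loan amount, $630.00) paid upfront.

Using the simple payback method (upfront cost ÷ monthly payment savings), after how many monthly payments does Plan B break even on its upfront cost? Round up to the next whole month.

Plan A: at 6.16% the monthly rate is 0.0051333, so the payment is 42,000 × 0.0051333 / (1 − 1.0051333^−240) = $304.79.
Plan B: monthly rate = 5.66%/12 = 0.0047167; payment = 42,000 × 0.0047167 / (1 − (1+0.0047167)^−240) = $292.72.
Monthly savings = $304.79 − $292.72 = $12.07.
Break-even = $630.00 / $12.07 = 52.20 → 53 months.

53 months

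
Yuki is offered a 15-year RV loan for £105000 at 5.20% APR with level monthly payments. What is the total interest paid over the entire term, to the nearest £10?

£46,440

At 5.20% the monthly rate is 0.0043333, so the payment is 105,000 × 0.0043333 / (1 − 1.0043333^−180) = £841.31.
Total paid = 180 × £841.31 = £151,435.80; interest = £151,435.80 − £105,000 = £46,435.80.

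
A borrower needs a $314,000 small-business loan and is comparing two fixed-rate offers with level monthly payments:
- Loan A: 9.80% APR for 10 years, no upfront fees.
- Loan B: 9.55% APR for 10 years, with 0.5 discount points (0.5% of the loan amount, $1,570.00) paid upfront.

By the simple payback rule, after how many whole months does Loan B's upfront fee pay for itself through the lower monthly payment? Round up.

37 months

Loan A: monthly rate = 9.8%/12 = 0.0081667; payment = 314,000 × 0.0081667 / (1 − (1+0.0081667)^−120) = $4,114.84.
Loan B: monthly rate = 9.55%/12 = 0.0079583; payment = 314,000 × 0.0079583 / (1 − (1+0.0079583)^−120) = $4,071.68.
Monthly savings = $4,114.84 − $4,071.68 = $43.16.
Break-even = $1,570.00 / $43.16 = 36.38 → 37 months.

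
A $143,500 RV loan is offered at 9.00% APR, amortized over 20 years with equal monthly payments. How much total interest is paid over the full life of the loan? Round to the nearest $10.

At 9.00% the monthly rate is 0.0075000, so the payment is 143,500 × 0.0075000 / (1 − 1.0075000^−240) = $1,291.11.
Total paid = 240 × $1,291.11 = $309,866.40; interest = $309,866.40 − $143,500 = $166,366.40.

$166,370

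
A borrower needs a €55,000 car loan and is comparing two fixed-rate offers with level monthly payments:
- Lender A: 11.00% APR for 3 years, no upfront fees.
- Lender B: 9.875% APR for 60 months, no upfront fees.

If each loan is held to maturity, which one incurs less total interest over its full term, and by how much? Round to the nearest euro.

Lender A by €5,090

Lender A: monthly rate = 11%/12 = 0.0091667; payment = 55,000 × 0.0091667 / (1 − (1+0.0091667)^−36) = €1,800.63.
Total interest on Lender A = 36 × €1,800.63 − €55,000 = €9,822.68.
Lender B: at 9.875% the monthly rate is 0.0082292, so the payment is 55,000 × 0.0082292 / (1 − 1.0082292^−60) = €1,165.21.
Total interest on Lender B = 60 × €1,165.21 − €55,000 = €14,912.60.
Lender A is lower by €5,089.92.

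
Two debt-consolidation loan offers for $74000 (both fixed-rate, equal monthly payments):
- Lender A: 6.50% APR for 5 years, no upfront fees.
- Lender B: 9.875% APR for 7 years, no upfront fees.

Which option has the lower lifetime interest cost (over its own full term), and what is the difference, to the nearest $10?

Lender A: at 6.50% the monthly rate is 0.0054167, so the payment is 74,000 × 0.0054167 / (1 − 1.0054167^−60) = $1,447.89.
Total interest on Lender A = 60 × $1,447.89 − $74,000 = $12,873.40.
Lender B: at 9.875% the monthly rate is 0.0082292, so the payment is 74,000 × 0.0082292 / (1 − 1.0082292^−84) = $1,223.71.
Total interest on Lender B = 84 × $1,223.71 − $74,000 = $28,791.64.
Lender A is lower by $15,918.24.

Lender A by $15,920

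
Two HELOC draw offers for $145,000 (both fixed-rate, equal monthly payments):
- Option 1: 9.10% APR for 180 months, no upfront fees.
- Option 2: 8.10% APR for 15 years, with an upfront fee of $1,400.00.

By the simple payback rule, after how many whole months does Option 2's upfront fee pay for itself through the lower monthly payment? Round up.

17 months

Option 1: at 9.10% the monthly rate is 0.0075833, so the payment is 145,000 × 0.0075833 / (1 − 1.0075833^−180) = $1,479.32.
Option 2: at 8.10% the monthly rate is 0.0067500, so the payment is 145,000 × 0.0067500 / (1 − 1.0067500^−180) = $1,394.08.
Monthly savings = $1,479.32 − $1,394.08 = $85.24.
Break-even = $1,400.00 / $85.24 = 16.42 → 17 months.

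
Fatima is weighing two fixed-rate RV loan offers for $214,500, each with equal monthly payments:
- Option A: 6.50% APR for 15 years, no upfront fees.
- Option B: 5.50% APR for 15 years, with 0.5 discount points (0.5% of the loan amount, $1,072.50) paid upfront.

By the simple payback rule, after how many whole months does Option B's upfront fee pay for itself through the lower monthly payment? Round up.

Option A: monthly rate = 6.5%/12 = 0.0054167; payment = 214,500 × 0.0054167 / (1 − (1+0.0054167)^−180) = $1,868.53.
Option B: at 5.50% the monthly rate is 0.0045833, so the payment is 214,500 × 0.0045833 / (1 − 1.0045833^−180) = $1,752.64.
Monthly savings = $1,868.53 − $1,752.64 = $115.89.
Break-even = $1,072.50 / $115.89 = 9.25 → 10 months.

10 months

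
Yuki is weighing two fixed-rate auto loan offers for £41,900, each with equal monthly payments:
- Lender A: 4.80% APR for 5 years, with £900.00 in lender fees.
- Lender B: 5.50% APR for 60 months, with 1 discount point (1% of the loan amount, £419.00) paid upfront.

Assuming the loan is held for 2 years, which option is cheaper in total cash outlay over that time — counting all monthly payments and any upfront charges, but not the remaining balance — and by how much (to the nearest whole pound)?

Lender A: at 4.80% the monthly rate is 0.0040000, so the payment is 41,900 × 0.0040000 / (1 − 1.0040000^−60) = £786.87.
Lender B: at 5.50% the monthly rate is 0.0045833, so the payment is 41,900 × 0.0045833 / (1 − 1.0045833^−60) = £800.34.
Over 24 months: Lender A costs 24 × £786.87 + £900.00 = £19,784.88; Lender B costs 24 × £800.34 + £419.00 = £19,627.16.
Lender B is cheaper by £19,784.88 − £19,627.16 = £157.72.

Lender B by £158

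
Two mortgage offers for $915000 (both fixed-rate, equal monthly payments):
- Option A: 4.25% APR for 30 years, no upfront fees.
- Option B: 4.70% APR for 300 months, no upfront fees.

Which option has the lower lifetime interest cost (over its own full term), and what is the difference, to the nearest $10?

Option B by $63,360

Option A: at 4.25% the monthly rate is 0.0035417, so the payment is 915,000 × 0.0035417 / (1 − 1.0035417^−360) = $4,501.25.
Total interest on Option A = 360 × $4,501.25 − $915,000 = $705,450.00.
Option B: at 4.70% the monthly rate is 0.0039167, so the payment is 915,000 × 0.0039167 / (1 − 1.0039167^−300) = $5,190.29.
Total interest on Option B = 300 × $5,190.29 − $915,000 = $642,087.00.
Option B is lower by $63,363.00.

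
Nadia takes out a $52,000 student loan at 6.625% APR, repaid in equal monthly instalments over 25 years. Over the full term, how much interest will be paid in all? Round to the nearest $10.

Monthly rate = 6.625%/12 = 0.0055208; payment = 52,000 × 0.0055208 / (1 − (1+0.0055208)^−300) = $355.18.
Total paid = 300 × $355.18 = $106,554.00; interest = $106,554.00 − $52,000 = $54,554.00.

$54,550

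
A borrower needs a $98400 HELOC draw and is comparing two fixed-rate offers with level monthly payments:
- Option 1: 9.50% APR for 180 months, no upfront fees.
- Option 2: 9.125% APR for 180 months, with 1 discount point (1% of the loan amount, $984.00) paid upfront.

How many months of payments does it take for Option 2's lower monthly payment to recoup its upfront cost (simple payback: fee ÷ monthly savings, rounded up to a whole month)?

45 months

Option 1: monthly rate = 9.5%/12 = 0.0079167; payment = 98,400 × 0.0079167 / (1 − (1+0.0079167)^−180) = $1,027.52.
Option 2: at 9.125% the monthly rate is 0.0076042, so the payment is 98,400 × 0.0076042 / (1 − 1.0076042^−180) = $1,005.37.
Monthly savings = $1,027.52 − $1,005.37 = $22.15.
Break-even = $984.00 / $22.15 = 44.42 → 45 months.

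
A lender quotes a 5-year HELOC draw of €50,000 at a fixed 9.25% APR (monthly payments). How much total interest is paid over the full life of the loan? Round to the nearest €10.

Monthly rate = 9.25%/12 = 0.0077083; payment = 50,000 × 0.0077083 / (1 − (1+0.0077083)^−60) = €1,043.99.
Total paid = 60 × €1,043.99 = €62,639.40; interest = €62,639.40 − €50,000 = €12,639.40.

€12,640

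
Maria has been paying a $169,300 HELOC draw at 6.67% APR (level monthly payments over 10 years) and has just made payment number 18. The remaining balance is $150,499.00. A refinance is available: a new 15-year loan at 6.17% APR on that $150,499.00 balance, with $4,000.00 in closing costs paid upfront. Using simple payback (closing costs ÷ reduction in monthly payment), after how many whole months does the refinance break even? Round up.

7 months

Current payment = 169,300 × 6.67%/12 / (1 − (1+0.0055583)^−120) = $1,937.04.
Refinanced payment = 150,499.00 × 0.0051417 / (1 − (1+0.0051417)^−180) = $1,283.86.
Monthly savings = $1,937.04 − $1,283.86 = $653.18.
Break-even = $4,000.00 / $653.18 = 6.12 → 7 months.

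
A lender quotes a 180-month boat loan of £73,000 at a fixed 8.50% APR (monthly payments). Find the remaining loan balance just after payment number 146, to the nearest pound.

£21,653

With monthly rate i = 8.5%/12 = 0.0070833, the balance after k of n payments is P · [(1+i)^n − (1+i)^k] / [(1+i)^n − 1].
(1+0.0070833)^180 = 3.56265334 and (1+0.0070833)^146 = 2.80252612, so the balance is 73,000 × (3.56265334 − 2.80252612) / (3.56265334 − 1) = £21,653.06.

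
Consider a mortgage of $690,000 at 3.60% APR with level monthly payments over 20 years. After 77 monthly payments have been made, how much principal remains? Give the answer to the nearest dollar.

$519,881

With monthly rate i = 3.6%/12 = 0.0030000, the balance after k of n payments is P · [(1+i)^n − (1+i)^k] / [(1+i)^n − 1].
(1+0.0030000)^240 = 2.05222004 and (1+0.0030000)^77 = 1.25942364, so the balance is 690,000 × (2.05222004 − 1.25942364) / (2.05222004 − 1) = $519,881.29.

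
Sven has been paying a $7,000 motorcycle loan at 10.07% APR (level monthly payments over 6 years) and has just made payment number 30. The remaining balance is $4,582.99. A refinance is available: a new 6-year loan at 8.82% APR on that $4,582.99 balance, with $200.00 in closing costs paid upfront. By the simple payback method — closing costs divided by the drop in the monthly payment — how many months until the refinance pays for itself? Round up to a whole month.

5 months

Current payment = 7,000 × 10.07%/12 / (1 − (1+0.0083917)^−72) = $129.93.
Refinanced payment = 4,582.99 × 0.0073500 / (1 − (1+0.0073500)^−72) = $82.20.
Monthly savings = $129.93 − $82.20 = $47.73.
Break-even = $200.00 / $47.73 = 4.19 → 5 months.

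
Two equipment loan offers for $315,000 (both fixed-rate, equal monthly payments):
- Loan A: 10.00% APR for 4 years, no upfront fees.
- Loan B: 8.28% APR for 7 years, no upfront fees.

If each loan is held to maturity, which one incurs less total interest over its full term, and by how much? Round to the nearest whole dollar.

Loan A by $32,630

Loan A: at 10.00% the monthly rate is 0.0083333, so the payment is 315,000 × 0.0083333 / (1 − 1.0083333^−48) = $7,989.21.
Total interest on Loan A = 48 × $7,989.21 − $315,000 = $68,482.08.
Loan B: monthly rate = 8.28%/12 = 0.0069000; payment = 315,000 × 0.0069000 / (1 − (1+0.0069000)^−84) = $4,953.72.
Total interest on Loan B = 84 × $4,953.72 − $315,000 = $101,112.48.
Loan A is lower by $32,630.40.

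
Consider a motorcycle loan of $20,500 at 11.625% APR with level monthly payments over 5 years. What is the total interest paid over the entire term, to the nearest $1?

At 11.625% the monthly rate is 0.0096875, so the payment is 20,500 × 0.0096875 / (1 − 1.0096875^−60) = $452.14.
Total paid = 60 × $452.14 = $27,128.40; interest = $27,128.40 − $20,500 = $6,628.40.

$6,628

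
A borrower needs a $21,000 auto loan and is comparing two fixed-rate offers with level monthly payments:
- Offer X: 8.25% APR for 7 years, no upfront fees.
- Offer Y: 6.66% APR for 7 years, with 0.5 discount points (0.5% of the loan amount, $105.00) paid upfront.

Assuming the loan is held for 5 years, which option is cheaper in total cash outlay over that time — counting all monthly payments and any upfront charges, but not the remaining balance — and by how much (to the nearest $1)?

Offer X: monthly rate = 8.25%/12 = 0.0068750; payment = 21,000 × 0.0068750 / (1 − (1+0.0068750)^−84) = $329.93.
Offer Y: at 6.66% the monthly rate is 0.0055500, so the payment is 21,000 × 0.0055500 / (1 − 1.0055500^−84) = $313.47.
Over 60 months: Offer X costs 60 × $329.93 = $19,795.80; Offer Y costs 60 × $313.47 + $105.00 = $18,913.20.
Offer Y is cheaper by $19,795.80 − $18,913.20 = $882.60.

Offer Y by $883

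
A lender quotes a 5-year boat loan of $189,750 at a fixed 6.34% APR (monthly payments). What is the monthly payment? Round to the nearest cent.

At 6.34% the monthly rate is 0.0052833, so the payment is 189,750 × 0.0052833 / (1 − 1.0052833^−60) = $3,698.47.

$3,698.47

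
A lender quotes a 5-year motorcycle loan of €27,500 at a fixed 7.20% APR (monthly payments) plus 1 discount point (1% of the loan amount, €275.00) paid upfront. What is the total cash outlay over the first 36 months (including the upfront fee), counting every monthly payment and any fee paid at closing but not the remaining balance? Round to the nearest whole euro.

€19,972

Monthly rate = 7.2%/12 = 0.0060000; payment = 27,500 × 0.0060000 / (1 − (1+0.0060000)^−60) = €547.13.
Total outlay = 36 × €547.13 + €275.00 = €19,971.68.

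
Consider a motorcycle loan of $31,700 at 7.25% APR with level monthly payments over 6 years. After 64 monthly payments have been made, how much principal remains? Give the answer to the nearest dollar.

$4,238

With monthly rate i = 7.25%/12 = 0.0060417, the balance after k of n payments is P · [(1+i)^n − (1+i)^k] / [(1+i)^n − 1].
(1+0.0060417)^72 = 1.54294234 and (1+0.0060417)^64 = 1.47035416, so the balance is 31,700 × (1.54294234 − 1.47035416) / (1.54294234 − 1) = $4,238.10.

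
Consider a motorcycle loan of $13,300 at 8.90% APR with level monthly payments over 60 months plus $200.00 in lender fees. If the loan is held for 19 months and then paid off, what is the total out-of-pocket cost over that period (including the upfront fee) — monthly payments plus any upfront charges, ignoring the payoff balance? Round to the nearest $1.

$5,433

Monthly rate = 8.9%/12 = 0.0074167; payment = 13,300 × 0.0074167 / (1 − (1+0.0074167)^−60) = $275.44.
Total outlay = 19 × $275.44 + $200.00 = $5,433.36.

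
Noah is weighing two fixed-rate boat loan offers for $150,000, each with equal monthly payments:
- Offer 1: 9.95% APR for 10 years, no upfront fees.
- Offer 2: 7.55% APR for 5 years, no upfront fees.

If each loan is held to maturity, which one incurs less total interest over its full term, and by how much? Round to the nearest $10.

Offer 2 by $56,820

Offer 1: monthly rate = 9.95%/12 = 0.0082917; payment = 150,000 × 0.0082917 / (1 − (1+0.0082917)^−120) = $1,978.11.
Total interest on Offer 1 = 120 × $1,978.11 − $150,000 = $87,373.20.
Offer 2: at 7.55% the monthly rate is 0.0062917, so the payment is 150,000 × 0.0062917 / (1 − 1.0062917^−60) = $3,009.26.
Total interest on Offer 2 = 60 × $3,009.26 − $150,000 = $30,555.60.
Offer 2 is lower by $56,817.60.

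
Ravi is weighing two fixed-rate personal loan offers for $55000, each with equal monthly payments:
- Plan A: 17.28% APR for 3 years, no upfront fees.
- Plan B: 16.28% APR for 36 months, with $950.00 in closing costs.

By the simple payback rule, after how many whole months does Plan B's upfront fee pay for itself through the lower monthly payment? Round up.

Plan A: at 17.28% the monthly rate is 0.0144000, so the payment is 55,000 × 0.0144000 / (1 − 1.0144000^−36) = $1,968.57.
Plan B: monthly rate = 16.28%/12 = 0.0135667; payment = 55,000 × 0.0135667 / (1 − (1+0.0135667)^−36) = $1,941.25.
Monthly savings = $1,968.57 − $1,941.25 = $27.32.
Break-even = $950.00 / $27.32 = 34.77 → 35 months.

35 months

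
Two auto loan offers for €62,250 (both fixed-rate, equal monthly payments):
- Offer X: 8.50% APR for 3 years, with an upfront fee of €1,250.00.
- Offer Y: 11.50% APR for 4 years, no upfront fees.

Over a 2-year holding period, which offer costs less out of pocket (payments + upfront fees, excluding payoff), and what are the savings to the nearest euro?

Offer Y by €9,435

Offer X: monthly rate = 8.5%/12 = 0.0070833; payment = 62,250 × 0.0070833 / (1 − (1+0.0070833)^−36) = €1,965.08.
Offer Y: monthly rate = 11.5%/12 = 0.0095833; payment = 62,250 × 0.0095833 / (1 − (1+0.0095833)^−48) = €1,624.04.
Over 24 months: Offer X costs 24 × €1,965.08 + €1,250.00 = €48,411.92; Offer Y costs 24 × €1,624.04 = €38,976.96.
Offer Y is cheaper by €48,411.92 − €38,976.96 = €9,434.96.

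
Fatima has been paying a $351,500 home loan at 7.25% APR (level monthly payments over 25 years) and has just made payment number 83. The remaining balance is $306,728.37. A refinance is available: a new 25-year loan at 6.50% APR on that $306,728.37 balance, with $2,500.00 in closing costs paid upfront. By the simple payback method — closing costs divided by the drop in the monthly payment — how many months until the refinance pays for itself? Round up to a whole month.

6 months

Current payment = 351,500 × 7.25%/12 / (1 − (1+0.0060417)^−300) = $2,540.67.
Refinanced payment = 306,728.37 × 0.0054167 / (1 − (1+0.0054167)^−300) = $2,071.05.
Monthly savings = $2,540.67 − $2,071.05 = $469.62.
Break-even = $2,500.00 / $469.62 = 5.32 → 6 months.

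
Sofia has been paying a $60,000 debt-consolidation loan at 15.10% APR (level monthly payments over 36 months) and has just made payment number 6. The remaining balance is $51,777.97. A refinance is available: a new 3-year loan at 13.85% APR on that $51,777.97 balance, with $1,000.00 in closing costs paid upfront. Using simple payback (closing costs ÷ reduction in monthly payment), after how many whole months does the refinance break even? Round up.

Current payment = 60,000 × 15.1%/12 / (1 − (1+0.0125833)^−36) = $2,082.86.
Refinanced payment = 51,777.97 × 0.0115417 / (1 − (1+0.0115417)^−36) = $1,765.88.
Monthly savings = $2,082.86 − $1,765.88 = $316.98.
Break-even = $1,000.00 / $316.98 = 3.15 → 4 months.

4 months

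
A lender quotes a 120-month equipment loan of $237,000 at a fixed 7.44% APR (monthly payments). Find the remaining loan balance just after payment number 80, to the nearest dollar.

$99,128

With monthly rate i = 7.44%/12 = 0.0062000, the balance after k of n payments is P · [(1+i)^n − (1+i)^k] / [(1+i)^n − 1].
(1+0.0062000)^120 = 2.09950812 and (1+0.0062000)^80 = 1.63962692, so the balance is 237,000 × (2.09950812 − 1.63962692) / (2.09950812 − 1) = $99,127.82.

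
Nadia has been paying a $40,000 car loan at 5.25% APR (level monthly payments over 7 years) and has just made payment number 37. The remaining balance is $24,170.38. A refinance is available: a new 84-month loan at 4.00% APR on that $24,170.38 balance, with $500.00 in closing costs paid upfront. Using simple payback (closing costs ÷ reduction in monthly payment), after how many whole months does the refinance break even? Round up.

Current payment = 40,000 × 5.25%/12 / (1 − (1+0.0043750)^−84) = $570.07.
Refinanced payment = 24,170.38 × 0.0033333 / (1 − (1+0.0033333)^−84) = $330.38.
Monthly savings = $570.07 − $330.38 = $239.69.
Break-even = $500.00 / $239.69 = 2.09 → 3 months.

3 months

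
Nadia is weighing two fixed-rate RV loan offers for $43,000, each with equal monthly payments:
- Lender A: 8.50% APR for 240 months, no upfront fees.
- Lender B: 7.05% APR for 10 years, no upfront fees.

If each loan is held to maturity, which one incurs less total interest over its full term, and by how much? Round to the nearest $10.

Lender B by $29,510

Lender A: at 8.50% the monthly rate is 0.0070833, so the payment is 43,000 × 0.0070833 / (1 − 1.0070833^−240) = $373.16.
Total interest on Lender A = 240 × $373.16 − $43,000 = $46,558.40.
Lender B: monthly rate = 7.05%/12 = 0.0058750; payment = 43,000 × 0.0058750 / (1 − (1+0.0058750)^−120) = $500.38.
Total interest on Lender B = 120 × $500.38 − $43,000 = $17,045.60.
Lender B is lower by $29,512.80.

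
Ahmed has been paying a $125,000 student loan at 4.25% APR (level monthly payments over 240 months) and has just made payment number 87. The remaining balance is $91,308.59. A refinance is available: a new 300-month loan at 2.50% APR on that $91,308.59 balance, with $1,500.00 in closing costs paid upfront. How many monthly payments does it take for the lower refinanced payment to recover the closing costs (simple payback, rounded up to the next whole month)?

Current payment = 125,000 × 4.25%/12 / (1 − (1+0.0035417)^−240) = $774.04.
Refinanced payment = 91,308.59 × 0.0020833 / (1 − (1+0.0020833)^−300) = $409.63.
Monthly savings = $774.04 − $409.63 = $364.41.
Break-even = $1,500.00 / $364.41 = 4.12 → 5 months.

5 months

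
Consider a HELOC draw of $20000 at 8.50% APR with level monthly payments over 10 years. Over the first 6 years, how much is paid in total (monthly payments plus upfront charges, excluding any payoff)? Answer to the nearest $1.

$17,854

Monthly rate = 8.5%/12 = 0.0070833; payment = 20,000 × 0.0070833 / (1 − (1+0.0070833)^−120) = $247.97.
Total outlay = 72 × $247.97 = $17,853.84.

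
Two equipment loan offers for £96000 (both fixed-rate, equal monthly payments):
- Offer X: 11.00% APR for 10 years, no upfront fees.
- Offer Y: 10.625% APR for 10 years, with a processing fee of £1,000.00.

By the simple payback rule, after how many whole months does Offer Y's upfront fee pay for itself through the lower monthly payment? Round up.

Offer X: monthly rate = 11%/12 = 0.0091667; payment = 96,000 × 0.0091667 / (1 − (1+0.0091667)^−120) = £1,322.40.
Offer Y: monthly rate = 10.625%/12 = 0.0088542; payment = 96,000 × 0.0088542 / (1 − (1+0.0088542)^−120) = £1,302.10.
Monthly savings = £1,322.40 − £1,302.10 = £20.30.
Break-even = £1,000.00 / £20.30 = 49.26 → 50 months.

50 months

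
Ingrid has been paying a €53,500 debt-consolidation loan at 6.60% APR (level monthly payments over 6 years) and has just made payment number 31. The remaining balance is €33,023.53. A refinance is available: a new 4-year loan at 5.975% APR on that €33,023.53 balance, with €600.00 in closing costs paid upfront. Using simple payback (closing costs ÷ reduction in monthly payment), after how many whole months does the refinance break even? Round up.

5 months

Current payment = 53,500 × 6.6%/12 / (1 − (1+0.0055000)^−72) = €901.88.
Refinanced payment = 33,023.53 × 0.0049792 / (1 − (1+0.0049792)^−48) = €775.18.
Monthly savings = €901.88 − €775.18 = €126.70.
Break-even = €600.00 / €126.70 = 4.74 → 5 months.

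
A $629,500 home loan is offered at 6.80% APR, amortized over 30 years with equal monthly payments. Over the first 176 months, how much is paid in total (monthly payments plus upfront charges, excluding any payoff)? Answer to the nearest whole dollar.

$722,281

At 6.80% the monthly rate is 0.0056667, so the payment is 629,500 × 0.0056667 / (1 − 1.0056667^−360) = $4,103.87.
Total outlay = 176 × $4,103.87 = $722,281.12.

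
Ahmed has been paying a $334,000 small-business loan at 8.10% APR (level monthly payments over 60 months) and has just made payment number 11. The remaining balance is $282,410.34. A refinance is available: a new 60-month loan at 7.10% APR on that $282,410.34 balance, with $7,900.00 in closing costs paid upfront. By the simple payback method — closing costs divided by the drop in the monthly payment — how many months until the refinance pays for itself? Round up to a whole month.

7 months

Current payment = 334,000 × 8.1%/12 / (1 − (1+0.0067500)^−60) = $6,788.31.
Refinanced payment = 282,410.34 × 0.0059167 / (1 − (1+0.0059167)^−60) = $5,605.40.
Monthly savings = $6,788.31 − $5,605.40 = $1,182.91.
Break-even = $7,900.00 / $1,182.91 = 6.68 → 7 months.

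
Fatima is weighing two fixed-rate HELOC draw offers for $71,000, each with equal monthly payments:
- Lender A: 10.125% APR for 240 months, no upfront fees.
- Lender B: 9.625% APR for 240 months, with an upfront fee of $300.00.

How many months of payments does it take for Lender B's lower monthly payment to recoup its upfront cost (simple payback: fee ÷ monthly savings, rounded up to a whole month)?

13 months

Lender A: monthly rate = 10.125%/12 = 0.0084375; payment = 71,000 × 0.0084375 / (1 − (1+0.0084375)^−240) = $691.06.
Lender B: at 9.625% the monthly rate is 0.0080208, so the payment is 71,000 × 0.0080208 / (1 − 1.0080208^−240) = $667.62.
Monthly savings = $691.06 − $667.62 = $23.44.
Break-even = $300.00 / $23.44 = 12.80 → 13 months.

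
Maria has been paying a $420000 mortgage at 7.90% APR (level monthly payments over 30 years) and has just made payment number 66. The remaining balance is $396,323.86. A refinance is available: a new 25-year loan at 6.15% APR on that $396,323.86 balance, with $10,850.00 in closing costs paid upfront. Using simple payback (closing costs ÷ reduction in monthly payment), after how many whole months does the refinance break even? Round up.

Current payment = 420,000 × 7.9%/12 / (1 − (1+0.0065833)^−360) = $3,052.58.
Refinanced payment = 396,323.86 × 0.0051250 / (1 − (1+0.0051250)^−300) = $2,589.98.
Monthly savings = $3,052.58 − $2,589.98 = $462.60.
Break-even = $10,850.00 / $462.60 = 23.45 → 24 months.

24 months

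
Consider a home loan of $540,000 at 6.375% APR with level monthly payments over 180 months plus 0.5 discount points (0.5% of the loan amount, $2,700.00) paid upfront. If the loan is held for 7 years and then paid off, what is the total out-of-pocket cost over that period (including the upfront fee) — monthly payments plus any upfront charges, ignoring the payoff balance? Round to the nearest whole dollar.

$394,724

Monthly rate = 6.375%/12 = 0.0053125; payment = 540,000 × 0.0053125 / (1 − (1+0.0053125)^−180) = $4,666.95.
Total outlay = 84 × $4,666.95 + $2,700.00 = $394,723.80.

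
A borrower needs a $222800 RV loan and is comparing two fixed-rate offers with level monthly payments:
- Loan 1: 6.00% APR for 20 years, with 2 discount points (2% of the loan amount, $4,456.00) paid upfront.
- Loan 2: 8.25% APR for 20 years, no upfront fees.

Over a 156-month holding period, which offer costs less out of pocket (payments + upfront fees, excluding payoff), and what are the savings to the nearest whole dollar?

Loan 1 by $42,686

Loan 1: at 6.00% the monthly rate is 0.0050000, so the payment is 222,800 × 0.0050000 / (1 − 1.0050000^−240) = $1,596.21.
Loan 2: monthly rate = 8.25%/12 = 0.0068750; payment = 222,800 × 0.0068750 / (1 − (1+0.0068750)^−240) = $1,898.40.
Over 156 months: Loan 1 costs 156 × $1,596.21 + $4,456.00 = $253,464.76; Loan 2 costs 156 × $1,898.40 = $296,150.40.
Loan 1 is cheaper by $296,150.40 − $253,464.76 = $42,685.64.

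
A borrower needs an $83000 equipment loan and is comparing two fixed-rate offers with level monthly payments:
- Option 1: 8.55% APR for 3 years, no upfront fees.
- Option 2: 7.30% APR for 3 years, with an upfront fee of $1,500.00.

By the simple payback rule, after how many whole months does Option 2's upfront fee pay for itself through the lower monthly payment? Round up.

32 months

Option 1: at 8.55% the monthly rate is 0.0071250, so the payment is 83,000 × 0.0071250 / (1 − 1.0071250^−36) = $2,622.03.
Option 2: monthly rate = 7.3%/12 = 0.0060833; payment = 83,000 × 0.0060833 / (1 − (1+0.0060833)^−36) = $2,574.20.
Monthly savings = $2,622.03 − $2,574.20 = $47.83.
Break-even = $1,500.00 / $47.83 = 31.36 → 32 months.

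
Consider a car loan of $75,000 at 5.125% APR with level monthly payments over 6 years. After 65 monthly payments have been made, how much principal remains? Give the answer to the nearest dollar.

$8,342

With monthly rate i = 5.125%/12 = 0.0042708, the balance after k of n payments is P · [(1+i)^n − (1+i)^k] / [(1+i)^n − 1].
(1+0.0042708)^72 = 1.35913059 and (1+0.0042708)^65 = 1.31918358, so the balance is 75,000 × (1.35913059 − 1.31918358) / (1.35913059 − 1) = $8,342.44.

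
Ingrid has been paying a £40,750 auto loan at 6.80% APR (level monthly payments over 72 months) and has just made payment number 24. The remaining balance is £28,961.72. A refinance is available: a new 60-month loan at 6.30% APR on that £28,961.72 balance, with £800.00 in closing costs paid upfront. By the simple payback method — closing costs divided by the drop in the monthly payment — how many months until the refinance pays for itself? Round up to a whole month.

Current payment = 40,750 × 6.8%/12 / (1 − (1+0.0056667)^−72) = £690.84.
Refinanced payment = 28,961.72 × 0.0052500 / (1 − (1+0.0052500)^−60) = £563.96.
Monthly savings = £690.84 − £563.96 = £126.88.
Break-even = £800.00 / £126.88 = 6.31 → 7 months.

7 months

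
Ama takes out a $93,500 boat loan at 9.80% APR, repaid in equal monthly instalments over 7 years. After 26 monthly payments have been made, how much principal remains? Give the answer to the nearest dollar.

$71,037

With monthly rate i = 9.8%/12 = 0.0081667, the balance after k of n payments is P · [(1+i)^n − (1+i)^k] / [(1+i)^n − 1].
(1+0.0081667)^84 = 1.98023196 and (1+0.0081667)^26 = 1.23549413, so the balance is 93,500 × (1.98023196 − 1.23549413) / (1.98023196 − 1) = $71,037.25.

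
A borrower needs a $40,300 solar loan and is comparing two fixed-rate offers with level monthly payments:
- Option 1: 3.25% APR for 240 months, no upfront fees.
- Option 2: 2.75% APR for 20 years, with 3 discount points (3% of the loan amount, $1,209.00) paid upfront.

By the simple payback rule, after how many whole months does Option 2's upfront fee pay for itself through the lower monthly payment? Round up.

120 months

Option 1: monthly rate = 3.25%/12 = 0.0027083; payment = 40,300 × 0.0027083 / (1 − (1+0.0027083)^−240) = $228.58.
Option 2: at 2.75% the monthly rate is 0.0022917, so the payment is 40,300 × 0.0022917 / (1 − 1.0022917^−240) = $218.49.
Monthly savings = $228.58 − $218.49 = $10.09.
Break-even = $1,209.00 / $10.09 = 119.82 → 120 months.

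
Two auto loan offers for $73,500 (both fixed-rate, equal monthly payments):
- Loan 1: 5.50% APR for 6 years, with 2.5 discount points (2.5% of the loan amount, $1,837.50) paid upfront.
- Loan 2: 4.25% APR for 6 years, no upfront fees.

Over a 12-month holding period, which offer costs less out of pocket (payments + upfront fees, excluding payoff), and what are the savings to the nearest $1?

Loan 2 by $2,348

Loan 1: monthly rate = 5.5%/12 = 0.0045833; payment = 73,500 × 0.0045833 / (1 − (1+0.0045833)^−72) = $1,200.83.
Loan 2: monthly rate = 4.25%/12 = 0.0035417; payment = 73,500 × 0.0035417 / (1 − (1+0.0035417)^−72) = $1,158.31.
Over 12 months: Loan 1 costs 12 × $1,200.83 + $1,837.50 = $16,247.46; Loan 2 costs 12 × $1,158.31 = $13,899.72.
Loan 2 is cheaper by $16,247.46 − $13,899.72 = $2,347.74.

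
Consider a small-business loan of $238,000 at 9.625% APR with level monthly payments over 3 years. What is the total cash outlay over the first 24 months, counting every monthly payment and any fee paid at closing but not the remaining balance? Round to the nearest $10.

$183,310

Monthly rate = 9.625%/12 = 0.0080208; payment = 238,000 × 0.0080208 / (1 − (1+0.0080208)^−36) = $7,637.76.
Total outlay = 24 × $7,637.76 = $183,306.24.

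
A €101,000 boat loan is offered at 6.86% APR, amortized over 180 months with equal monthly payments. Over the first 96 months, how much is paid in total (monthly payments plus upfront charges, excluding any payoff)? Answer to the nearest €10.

Monthly rate = 6.86%/12 = 0.0057167; payment = 101,000 × 0.0057167 / (1 − (1+0.0057167)^−180) = €899.93.
Total outlay = 96 × €899.93 = €86,393.28.

€86,390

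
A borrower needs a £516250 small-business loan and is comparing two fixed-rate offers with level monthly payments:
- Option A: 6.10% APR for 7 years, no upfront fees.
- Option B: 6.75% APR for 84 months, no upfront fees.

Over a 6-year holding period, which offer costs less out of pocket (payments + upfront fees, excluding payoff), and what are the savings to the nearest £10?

Option A by £11,680

Option A: monthly rate = 6.1%/12 = 0.0050833; payment = 516,250 × 0.0050833 / (1 − (1+0.0050833)^−84) = £7,566.44.
Option B: at 6.75% the monthly rate is 0.0056250, so the payment is 516,250 × 0.0056250 / (1 − 1.0056250^−84) = £7,728.66.
Over 72 months: Option A costs 72 × £7,566.44 = £544,783.68; Option B costs 72 × £7,728.66 = £556,463.52.
Option A is cheaper by £556,463.52 − £544,783.68 = £11,679.84.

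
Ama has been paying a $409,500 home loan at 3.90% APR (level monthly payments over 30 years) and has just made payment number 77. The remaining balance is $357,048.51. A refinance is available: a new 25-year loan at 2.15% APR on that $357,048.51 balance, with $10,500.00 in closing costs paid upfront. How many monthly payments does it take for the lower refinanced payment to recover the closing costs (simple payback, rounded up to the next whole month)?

Current payment = 409,500 × 3.9%/12 / (1 − (1+0.0032500)^−360) = $1,931.48.
Refinanced payment = 357,048.51 × 0.0017917 / (1 − (1+0.0017917)^−300) = $1,539.57.
Monthly savings = $1,931.48 − $1,539.57 = $391.91.
Break-even = $10,500.00 / $391.91 = 26.79 → 27 months.

27 months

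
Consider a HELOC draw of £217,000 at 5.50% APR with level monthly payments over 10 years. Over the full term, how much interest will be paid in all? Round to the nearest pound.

At 5.50% the monthly rate is 0.0045833, so the payment is 217,000 × 0.0045833 / (1 − 1.0045833^−120) = £2,355.02.
Total paid = 120 × £2,355.02 = £282,602.40; interest = £282,602.40 − £217,000 = £65,602.40.

£65,602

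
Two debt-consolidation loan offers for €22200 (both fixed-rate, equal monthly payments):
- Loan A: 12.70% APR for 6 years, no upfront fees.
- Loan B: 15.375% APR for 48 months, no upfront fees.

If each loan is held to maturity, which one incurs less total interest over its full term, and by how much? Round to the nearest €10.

Loan A: monthly rate = 12.7%/12 = 0.0105833; payment = 22,200 × 0.0105833 / (1 − (1+0.0105833)^−72) = €442.14.
Total interest on Loan A = 72 × €442.14 − €22,200 = €9,634.08.
Loan B: monthly rate = 15.375%/12 = 0.0128125; payment = 22,200 × 0.0128125 / (1 − (1+0.0128125)^−48) = €622.07.
Total interest on Loan B = 48 × €622.07 − €22,200 = €7,659.36.
Loan B is lower by €1,974.72.

Loan B by €1,970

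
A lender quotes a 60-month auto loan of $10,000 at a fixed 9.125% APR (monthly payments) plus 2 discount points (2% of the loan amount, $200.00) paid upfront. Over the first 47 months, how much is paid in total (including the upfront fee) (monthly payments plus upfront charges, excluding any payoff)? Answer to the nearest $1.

$9,985

At 9.125% the monthly rate is 0.0076042, so the payment is 10,000 × 0.0076042 / (1 − 1.0076042^−60) = $208.19.
Total outlay = 47 × $208.19 + $200.00 = $9,984.93.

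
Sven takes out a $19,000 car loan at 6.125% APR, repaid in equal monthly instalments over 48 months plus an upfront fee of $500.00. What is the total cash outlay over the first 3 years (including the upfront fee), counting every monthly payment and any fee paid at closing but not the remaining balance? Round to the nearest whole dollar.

$16,603

At 6.125% the monthly rate is 0.0051042, so the payment is 19,000 × 0.0051042 / (1 − 1.0051042^−48) = $447.31.
Total outlay = 36 × $447.31 + $500.00 = $16,603.16.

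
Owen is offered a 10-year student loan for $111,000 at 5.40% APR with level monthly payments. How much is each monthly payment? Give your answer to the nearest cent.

$1,199.15

Monthly rate = 5.4%/12 = 0.0045000; payment = 111,000 × 0.0045000 / (1 − (1+0.0045000)^−120) = $1,199.15.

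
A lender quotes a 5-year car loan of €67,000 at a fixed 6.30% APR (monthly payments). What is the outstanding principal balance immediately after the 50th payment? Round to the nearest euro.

€12,678

With monthly rate i = 6.3%/12 = 0.0052500, the balance after k of n payments is P · [(1+i)^n − (1+i)^k] / [(1+i)^n − 1].
(1+0.0052500)^60 = 1.36913069 and (1+0.0052500)^50 = 1.29928400, so the balance is 67,000 × (1.36913069 − 1.29928400) / (1.36913069 − 1) = €12,677.70.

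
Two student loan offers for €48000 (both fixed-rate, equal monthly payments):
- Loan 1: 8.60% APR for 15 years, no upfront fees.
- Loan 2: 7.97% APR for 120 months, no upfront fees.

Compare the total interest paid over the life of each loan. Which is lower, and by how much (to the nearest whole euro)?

Loan 1: at 8.60% the monthly rate is 0.0071667, so the payment is 48,000 × 0.0071667 / (1 − 1.0071667^−180) = €475.49.
Total interest on Loan 1 = 180 × €475.49 − €48,000 = €37,588.20.
Loan 2: monthly rate = 7.97%/12 = 0.0066417; payment = 48,000 × 0.0066417 / (1 − (1+0.0066417)^−120) = €581.61.
Total interest on Loan 2 = 120 × €581.61 − €48,000 = €21,793.20.
Loan 2 is lower by €15,795.00.

Loan 2 by €15,795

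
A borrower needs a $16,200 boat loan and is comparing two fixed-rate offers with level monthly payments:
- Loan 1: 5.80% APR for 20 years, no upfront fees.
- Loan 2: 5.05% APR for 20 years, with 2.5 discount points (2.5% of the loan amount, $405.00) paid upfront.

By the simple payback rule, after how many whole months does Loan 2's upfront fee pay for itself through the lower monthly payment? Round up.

Loan 1: monthly rate = 5.8%/12 = 0.0048333; payment = 16,200 × 0.0048333 / (1 − (1+0.0048333)^−240) = $114.20.
Loan 2: monthly rate = 5.05%/12 = 0.0042083; payment = 16,200 × 0.0042083 / (1 − (1+0.0042083)^−240) = $107.36.
Monthly savings = $114.20 − $107.36 = $6.84.
Break-even = $405.00 / $6.84 = 59.21 → 60 months.

60 months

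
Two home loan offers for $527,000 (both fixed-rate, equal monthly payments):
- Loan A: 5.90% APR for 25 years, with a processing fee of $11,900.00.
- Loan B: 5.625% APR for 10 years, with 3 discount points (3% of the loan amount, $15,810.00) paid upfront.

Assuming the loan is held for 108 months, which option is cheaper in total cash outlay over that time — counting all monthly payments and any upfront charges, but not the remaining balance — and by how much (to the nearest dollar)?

Loan A by $261,890

Loan A: monthly rate = 5.9%/12 = 0.0049167; payment = 527,000 × 0.0049167 / (1 − (1+0.0049167)^−300) = $3,363.33.
Loan B: at 5.625% the monthly rate is 0.0046875, so the payment is 527,000 × 0.0046875 / (1 − 1.0046875^−120) = $5,752.03.
Over 108 months: Loan A costs 108 × $3,363.33 + $11,900.00 = $375,139.64; Loan B costs 108 × $5,752.03 + $15,810.00 = $637,029.24.
Loan A is cheaper by $637,029.24 − $375,139.64 = $261,889.60.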